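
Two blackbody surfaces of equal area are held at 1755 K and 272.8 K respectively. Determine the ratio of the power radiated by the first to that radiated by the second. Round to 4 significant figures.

P₁/P₂ ≈ 1713

With equal areas, P₁/P₂ = (T₁/T₂)⁴ = (1755/272.8)⁴ = 1713.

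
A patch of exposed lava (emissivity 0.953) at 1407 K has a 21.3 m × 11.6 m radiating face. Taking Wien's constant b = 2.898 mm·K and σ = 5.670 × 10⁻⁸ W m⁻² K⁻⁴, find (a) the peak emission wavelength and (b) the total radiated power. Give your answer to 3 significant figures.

λ_max ≈ 2.06×10³ nm; P ≈ 5.23×10⁷ W

(a) λ_max = b/T = 2.898×10⁻³/1407 = 2.060×10⁻⁶ m = 2.06×10³ nm.
Area A = 21.3 × 11.6 = 247.08 m².
(b) P = εσAT⁴ = 0.953×5.670×10⁻⁸×247.08×(1407)⁴ = 5.23×10⁷ W.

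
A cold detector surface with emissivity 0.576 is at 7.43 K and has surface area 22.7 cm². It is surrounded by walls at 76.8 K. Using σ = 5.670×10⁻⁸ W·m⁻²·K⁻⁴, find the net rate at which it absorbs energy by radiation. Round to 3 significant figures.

Net gain ≈ 2.58×10⁻³ W

Area A = 22.7 cm² = 2.27×10⁻³ m².
Net radiated power P_net = εσA(T⁴ − T₀⁴) = 0.576×5.670×10⁻⁸×2.27×10⁻³×(7.43⁴ − 76.8⁴).
T⁴ − T₀⁴ = 3047.58 − 3.47892×10⁷ = -3.47862×10⁷ K⁴, so P_net = -2.58×10⁻³ W — negative, meaning a net gain of 2.58×10⁻³ W.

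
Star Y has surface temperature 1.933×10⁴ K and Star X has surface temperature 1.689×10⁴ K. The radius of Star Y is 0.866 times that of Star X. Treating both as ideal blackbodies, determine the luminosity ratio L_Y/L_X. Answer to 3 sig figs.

L ∝ R²T⁴, so L_Y/L_X = (R_Y/R_X)²(T_Y/T_X)⁴ = (0.866)² × (1.933×10⁴/1.689×10⁴)⁴ = 0.749956 × 1.71557 = 1.29.

L_Y/L_X ≈ 1.29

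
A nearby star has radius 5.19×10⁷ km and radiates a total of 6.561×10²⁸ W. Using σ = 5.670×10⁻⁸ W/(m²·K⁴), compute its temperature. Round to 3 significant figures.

Surface area A = 4πR² = 4π(5.19×10¹⁰ m)² = 3.38489×10²² m².
P = σAT⁴ ⇒ T = (P/(σA))^(1/4) = (6.561×10²⁸/(5.670×10⁻⁸×3.38489×10²²))^(1/4) = 2.42×10³ K.

T ≈ 2.42×10³ K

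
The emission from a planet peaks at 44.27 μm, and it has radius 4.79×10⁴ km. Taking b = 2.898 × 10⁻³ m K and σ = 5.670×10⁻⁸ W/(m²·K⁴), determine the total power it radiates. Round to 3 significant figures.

Wien's law: T = b/λ_max = 2.898×10⁻³/4.427×10⁻⁵ = 65.4619 K.
Surface area A = 4πR² = 4π(4.79×10⁷ m)² = 2.88324×10¹⁶ m².
Then P = σAT⁴ = 5.670×10⁻⁸×2.88324×10¹⁶×(65.4619)⁴ = 3.00×10¹⁶ W.

P ≈ 3.00×10¹⁶ W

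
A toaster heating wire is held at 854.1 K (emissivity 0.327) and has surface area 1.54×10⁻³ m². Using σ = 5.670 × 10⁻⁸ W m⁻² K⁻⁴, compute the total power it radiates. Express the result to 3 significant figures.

P ≈ 15.2 W

Area A = 1.54×10⁻³ m².
P = εσAT⁴ = 0.327 × 5.670×10⁻⁸ × 1.54×10⁻³ × (854.1)⁴ = 15.2 W.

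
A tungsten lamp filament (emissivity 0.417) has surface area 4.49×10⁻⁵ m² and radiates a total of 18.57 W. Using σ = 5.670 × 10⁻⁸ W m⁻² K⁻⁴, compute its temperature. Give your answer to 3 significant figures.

Area A = 4.49×10⁻⁵ m².
P = εσAT⁴ ⇒ T = (P/(εσA))^(1/4) = (18.57/(0.417×5.670×10⁻⁸×4.49×10⁻⁵))^(1/4) = 2.05×10³ K.

T ≈ 2.05×10³ K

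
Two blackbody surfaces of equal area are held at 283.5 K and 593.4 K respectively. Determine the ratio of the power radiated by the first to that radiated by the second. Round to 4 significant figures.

With equal areas, P₁/P₂ = (T₁/T₂)⁴ = (283.5/593.4)⁴ = 0.05210.

P₁/P₂ ≈ 0.05210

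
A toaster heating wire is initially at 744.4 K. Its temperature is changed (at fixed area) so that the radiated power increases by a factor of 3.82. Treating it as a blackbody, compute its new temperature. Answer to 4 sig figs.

P ∝ T⁴, so T₂/T₁ = (P₂/P₁)^(1/4) = (3.82)^(1/4) = 1.39803.
T₂ = 744.4 × 1.39803 = 1041 K.

T₂ ≈ 1041 K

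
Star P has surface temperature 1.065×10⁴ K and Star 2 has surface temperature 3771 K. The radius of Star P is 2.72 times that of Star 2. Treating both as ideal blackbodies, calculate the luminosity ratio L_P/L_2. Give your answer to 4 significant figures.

L_P/L_2 ≈ 470.7

L ∝ R²T⁴, so L_P/L_2 = (R_P/R_2)²(T_P/T_2)⁴ = (2.72)² × (1.065×10⁴/3771)⁴ = 7.3984 × 63.6169 = 470.7.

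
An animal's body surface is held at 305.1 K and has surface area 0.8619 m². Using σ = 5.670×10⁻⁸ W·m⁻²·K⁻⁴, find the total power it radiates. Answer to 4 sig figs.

Area A = 0.8619 m².
P = σAT⁴ = 5.670×10⁻⁸ × 0.8619 × (305.1)⁴ = 423.5 W.

P ≈ 423.5 W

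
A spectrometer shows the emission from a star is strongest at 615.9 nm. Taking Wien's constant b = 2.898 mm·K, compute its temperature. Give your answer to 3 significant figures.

Wien's law gives T = b/λ_max = (2.898×10⁻³ m·K)/(6.159×10⁻⁷ m) = 4.71×10³ K.

T ≈ 4.71×10³ K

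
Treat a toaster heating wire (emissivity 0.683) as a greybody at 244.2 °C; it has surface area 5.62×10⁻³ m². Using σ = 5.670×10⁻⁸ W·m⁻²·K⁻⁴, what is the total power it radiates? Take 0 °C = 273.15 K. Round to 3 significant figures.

P ≈ 15.6 W

T = 244.2 °C + 273.15 = 517.35 K.
Area A = 5.62×10⁻³ m².
P = εσAT⁴ = 0.683 × 5.670×10⁻⁸ × 5.62×10⁻³ × (517.35)⁴ = 15.6 W.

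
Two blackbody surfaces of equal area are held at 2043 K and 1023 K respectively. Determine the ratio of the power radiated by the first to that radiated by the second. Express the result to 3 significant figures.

P₁/P₂ ≈ 15.9

With equal areas, P₁/P₂ = (T₁/T₂)⁴ = (2043/1023)⁴ = 15.9.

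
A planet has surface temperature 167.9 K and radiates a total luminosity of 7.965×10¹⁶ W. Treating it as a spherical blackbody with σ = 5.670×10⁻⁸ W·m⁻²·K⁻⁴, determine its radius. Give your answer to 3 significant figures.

R ≈ 1.19×10⁷ m

L = 4πR²σT⁴ ⇒ R = √(L/(4πσT⁴)).
σT⁴ = 45.0594 W/m², so R = √(7.965×10¹⁶/(4π×45.0594)) = 1.19×10⁷ m.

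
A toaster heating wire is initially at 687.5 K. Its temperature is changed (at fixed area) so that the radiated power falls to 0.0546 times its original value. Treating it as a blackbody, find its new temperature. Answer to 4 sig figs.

T₂ ≈ 332.3 K

P ∝ T⁴, so T₂/T₁ = (P₂/P₁)^(1/4) = (0.0546)^(1/4) = 0.483391.
T₂ = 687.5 × 0.483391 = 332.3 K.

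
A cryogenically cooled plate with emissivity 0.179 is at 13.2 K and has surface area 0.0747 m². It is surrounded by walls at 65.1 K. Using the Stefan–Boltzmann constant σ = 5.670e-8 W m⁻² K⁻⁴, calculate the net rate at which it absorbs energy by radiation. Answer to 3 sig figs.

Net gain ≈ 0.0136 W

Area A = 0.0747 m².
Net radiated power P_net = εσA(T⁴ − T₀⁴) = 0.179×5.670×10⁻⁸×0.0747×(13.2⁴ − 65.1⁴).
T⁴ − T₀⁴ = 30359.6 − 1.79607×10⁷ = -1.79303×10⁷ K⁴, so P_net = -0.0136 W — negative, meaning a net gain of 0.0136 W.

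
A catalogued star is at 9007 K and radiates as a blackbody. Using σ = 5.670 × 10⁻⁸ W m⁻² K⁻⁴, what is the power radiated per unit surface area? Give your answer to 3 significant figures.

Stefan–Boltzmann: I = σT⁴ = 5.670×10⁻⁸ × (9007)⁴ = 3.73×10⁸ W/m².

I ≈ 3.73×10⁸ W/m²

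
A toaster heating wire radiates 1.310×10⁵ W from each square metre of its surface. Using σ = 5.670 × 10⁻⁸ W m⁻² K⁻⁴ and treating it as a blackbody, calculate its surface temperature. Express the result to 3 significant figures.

T ≈ 1.23×10³ K

I = σT⁴, so T = (I/σ)^(1/4) = (1.310×10⁵/(5.670×10⁻⁸))^(1/4) = 1.23×10³ K.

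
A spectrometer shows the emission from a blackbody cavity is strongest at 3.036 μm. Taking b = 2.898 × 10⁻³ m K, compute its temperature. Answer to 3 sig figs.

Wien's law gives T = b/λ_max = (2.898×10⁻³ m·K)/(3.036×10⁻⁶ m) = 955 K.

T ≈ 955 K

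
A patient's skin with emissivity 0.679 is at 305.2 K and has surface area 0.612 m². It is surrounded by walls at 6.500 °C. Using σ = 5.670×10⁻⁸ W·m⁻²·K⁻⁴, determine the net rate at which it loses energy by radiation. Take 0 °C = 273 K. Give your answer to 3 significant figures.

Net loss ≈ 60.6 W

Surroundings: T = 6.500 °C + 273 = 279.500 K.
Area A = 0.612 m².
Net radiated power P_net = εσA(T⁴ − T₀⁴) = 0.679×5.670×10⁻⁸×0.612×(305.2⁴ − 279.500⁴).
T⁴ − T₀⁴ = 8.67637×10⁹ − 6.10277×10⁹ = 2.57360×10⁹ K⁴, so P_net = 60.6 W.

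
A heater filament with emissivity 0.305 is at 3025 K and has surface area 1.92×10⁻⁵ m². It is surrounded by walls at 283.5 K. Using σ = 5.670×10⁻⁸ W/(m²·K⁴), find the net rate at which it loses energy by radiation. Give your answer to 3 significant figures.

Net loss ≈ 27.8 W

Area A = 1.92×10⁻⁵ m².
Net radiated power P_net = εσA(T⁴ − T₀⁴) = 0.305×5.670×10⁻⁸×1.92×10⁻⁵×(3025⁴ − 283.5⁴).
T⁴ − T₀⁴ = 8.37339×10¹³ − 6.45970×10⁹ = 8.37274×10¹³ K⁴, so P_net = 27.8 W.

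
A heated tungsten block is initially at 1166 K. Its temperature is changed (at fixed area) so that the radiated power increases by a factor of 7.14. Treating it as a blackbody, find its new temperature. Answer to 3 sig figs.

P ∝ T⁴, so T₂/T₁ = (P₂/P₁)^(1/4) = (7.14)^(1/4) = 1.63465.
T₂ = 1166 × 1.63465 = 1.91×10³ K.

T₂ ≈ 1.91×10³ K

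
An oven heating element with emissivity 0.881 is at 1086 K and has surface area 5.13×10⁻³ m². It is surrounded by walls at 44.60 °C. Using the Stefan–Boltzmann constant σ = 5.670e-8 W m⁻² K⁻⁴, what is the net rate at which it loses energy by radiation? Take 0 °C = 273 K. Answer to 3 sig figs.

Net loss ≈ 354 W

Surroundings: T = 44.60 °C + 273 = 317.60 K.
Area A = 5.13×10⁻³ m².
Net radiated power P_net = εσA(T⁴ − T₀⁴) = 0.881×5.670×10⁻⁸×5.13×10⁻³×(1086⁴ − 317.60⁴).
T⁴ − T₀⁴ = 1.39097×10¹² − 1.01747×10¹⁰ = 1.38080×10¹² K⁴, so P_net = 354 W.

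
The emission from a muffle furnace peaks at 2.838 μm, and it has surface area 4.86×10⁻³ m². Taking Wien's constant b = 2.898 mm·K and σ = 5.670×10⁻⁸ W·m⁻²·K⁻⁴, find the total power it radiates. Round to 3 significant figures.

P ≈ 300 W

Wien's law: T = b/λ_max = 2.898×10⁻³/2.838×10⁻⁶ = 1021.14 K.
Area A = 4.86×10⁻³ m².
Then P = σAT⁴ = 5.670×10⁻⁸×4.86×10⁻³×(1021.14)⁴ = 300 W.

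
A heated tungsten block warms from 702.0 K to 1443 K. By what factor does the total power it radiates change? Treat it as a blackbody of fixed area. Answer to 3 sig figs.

P₂/P₁ ≈ 17.9

P ∝ T⁴, so P₂/P₁ = (T₂/T₁)⁴ = (1443/702.0)⁴ = (2.05556)⁴ = 17.9.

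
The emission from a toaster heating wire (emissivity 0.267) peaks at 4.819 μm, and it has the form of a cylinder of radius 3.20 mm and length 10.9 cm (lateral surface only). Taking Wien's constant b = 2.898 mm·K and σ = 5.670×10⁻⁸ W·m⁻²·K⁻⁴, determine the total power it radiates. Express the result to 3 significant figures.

P ≈ 4.34 W

Wien's law: T = b/λ_max = 2.898×10⁻³/4.819×10⁻⁶ = 601.370 K.
Lateral area A = 2πrL = 2π×3.20×10⁻³×0.109 = 2.19158×10⁻³ m².
Then P = εσAT⁴ = 0.267×5.670×10⁻⁸×2.19158×10⁻³×(601.370)⁴ = 4.34 W.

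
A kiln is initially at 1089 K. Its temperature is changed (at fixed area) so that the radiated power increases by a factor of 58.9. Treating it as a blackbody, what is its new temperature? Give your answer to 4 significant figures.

P ∝ T⁴, so T₂/T₁ = (P₂/P₁)^(1/4) = (58.9)^(1/4) = 2.77031.
T₂ = 1089 × 2.77031 = 3017 K.

T₂ ≈ 3017 K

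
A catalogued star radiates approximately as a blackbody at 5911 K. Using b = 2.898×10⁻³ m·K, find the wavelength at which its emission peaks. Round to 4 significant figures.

Wien's displacement law: λ_max = b/T = (2.898×10⁻³ m·K)/(5911 K) = 4.9027×10⁻⁷ m.
That is 0.4903 μm, in the visible range.

λ_max ≈ 0.4903 μm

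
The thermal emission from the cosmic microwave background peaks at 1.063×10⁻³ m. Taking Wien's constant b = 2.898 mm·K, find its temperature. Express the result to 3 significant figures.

T ≈ 2.73 K

Wien's law gives T = b/λ_max = (2.898×10⁻³ m·K)/(1.063×10⁻³ m) = 2.73 K.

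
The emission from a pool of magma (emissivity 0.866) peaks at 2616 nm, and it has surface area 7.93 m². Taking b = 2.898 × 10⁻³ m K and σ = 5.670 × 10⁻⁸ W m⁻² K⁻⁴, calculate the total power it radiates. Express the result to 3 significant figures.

P ≈ 5.86×10⁵ W

Wien's law: T = b/λ_max = 2.898×10⁻³/2.616×10⁻⁶ = 1107.80 K.
Area A = 7.93 m².
Then P = εσAT⁴ = 0.866×5.670×10⁻⁸×7.93×(1107.80)⁴ = 5.86×10⁵ W.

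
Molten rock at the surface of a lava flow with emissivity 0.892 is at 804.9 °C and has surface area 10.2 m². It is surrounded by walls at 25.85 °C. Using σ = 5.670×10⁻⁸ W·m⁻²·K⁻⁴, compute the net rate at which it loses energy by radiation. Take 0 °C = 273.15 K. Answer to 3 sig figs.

Net loss ≈ 6.93×10⁵ W

T = 804.9 °C + 273.15 = 1078.05 K.
Surroundings: T = 25.85 °C + 273.15 = 299.00 K.
Area A = 10.2 m².
Net radiated power P_net = εσA(T⁴ − T₀⁴) = 0.892×5.670×10⁻⁸×10.2×(1078.05⁴ − 299.00⁴).
T⁴ − T₀⁴ = 1.35069×10¹² − 7.99254×10⁹ = 1.34270×10¹² K⁴, so P_net = 6.93×10⁵ W.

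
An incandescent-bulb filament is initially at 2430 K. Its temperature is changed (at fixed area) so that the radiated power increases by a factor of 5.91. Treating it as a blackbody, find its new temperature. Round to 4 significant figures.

P ∝ T⁴, so T₂/T₁ = (P₂/P₁)^(1/4) = (5.91)^(1/4) = 1.55918.
T₂ = 2430 × 1.55918 = 3789 K.

T₂ ≈ 3789 K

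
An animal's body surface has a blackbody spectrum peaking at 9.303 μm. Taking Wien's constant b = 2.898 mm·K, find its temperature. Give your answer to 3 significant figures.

Wien's law gives T = b/λ_max = (2.898×10⁻³ m·K)/(9.303×10⁻⁶ m) = 312 K.

T ≈ 312 K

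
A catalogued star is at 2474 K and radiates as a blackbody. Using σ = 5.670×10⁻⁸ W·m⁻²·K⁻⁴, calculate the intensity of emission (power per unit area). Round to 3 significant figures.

I ≈ 2.12×10⁶ W/m²

Stefan–Boltzmann: I = σT⁴ = 5.670×10⁻⁸ × (2474)⁴ = 2.12×10⁶ W/m².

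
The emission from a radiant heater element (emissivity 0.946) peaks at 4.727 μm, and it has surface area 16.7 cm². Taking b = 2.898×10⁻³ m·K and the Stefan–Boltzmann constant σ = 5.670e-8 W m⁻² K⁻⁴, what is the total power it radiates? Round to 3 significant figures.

P ≈ 12.7 W

Wien's law: T = b/λ_max = 2.898×10⁻³/4.727×10⁻⁶ = 613.074 K.
Area A = 16.7 cm² = 1.67×10⁻³ m².
Then P = εσAT⁴ = 0.946×5.670×10⁻⁸×1.67×10⁻³×(613.074)⁴ = 12.7 W.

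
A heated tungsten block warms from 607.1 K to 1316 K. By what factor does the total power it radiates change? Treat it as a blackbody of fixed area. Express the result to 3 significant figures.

P₂/P₁ ≈ 22.1

P ∝ T⁴, so P₂/P₁ = (T₂/T₁)⁴ = (1316/607.1)⁴ = (2.16768)⁴ = 22.1.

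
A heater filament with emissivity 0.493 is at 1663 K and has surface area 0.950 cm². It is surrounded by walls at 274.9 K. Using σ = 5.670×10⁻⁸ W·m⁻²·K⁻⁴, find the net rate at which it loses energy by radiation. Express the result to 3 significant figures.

Area A = 0.950 cm² = 9.50×10⁻⁵ m².
Net radiated power P_net = εσA(T⁴ − T₀⁴) = 0.493×5.670×10⁻⁸×9.50×10⁻⁵×(1663⁴ − 274.9⁴).
T⁴ − T₀⁴ = 7.64837×10¹² − 5.71083×10⁹ = 7.64266×10¹² K⁴, so P_net = 20.3 W.

Net loss ≈ 20.3 W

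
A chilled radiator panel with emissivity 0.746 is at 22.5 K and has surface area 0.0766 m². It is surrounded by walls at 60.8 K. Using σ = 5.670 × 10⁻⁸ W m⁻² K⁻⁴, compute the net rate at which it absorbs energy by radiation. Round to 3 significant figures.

Net gain ≈ 0.0434 W

Area A = 0.0766 m².
Net radiated power P_net = εσA(T⁴ − T₀⁴) = 0.746×5.670×10⁻⁸×0.0766×(22.5⁴ − 60.8⁴).
T⁴ − T₀⁴ = 2.56289×10⁵ − 1.36651×10⁷ = -1.34088×10⁷ K⁴, so P_net = -0.0434 W — negative, meaning a net gain of 0.0434 W.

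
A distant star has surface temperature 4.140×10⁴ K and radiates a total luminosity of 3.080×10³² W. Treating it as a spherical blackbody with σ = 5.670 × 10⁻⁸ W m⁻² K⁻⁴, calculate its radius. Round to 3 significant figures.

L = 4πR²σT⁴ ⇒ R = √(L/(4πσT⁴)).
σT⁴ = 1.66565×10¹¹ W/m², so R = √(3.080×10³²/(4π×1.66565×10¹¹)) = 1.21×10¹⁰ m.

R ≈ 1.21×10¹⁰ m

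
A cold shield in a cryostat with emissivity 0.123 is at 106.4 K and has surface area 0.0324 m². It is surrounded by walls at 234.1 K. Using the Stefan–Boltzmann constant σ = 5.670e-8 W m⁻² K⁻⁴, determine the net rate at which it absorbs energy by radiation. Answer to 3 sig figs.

Area A = 0.0324 m².
Net radiated power P_net = εσA(T⁴ − T₀⁴) = 0.123×5.670×10⁻⁸×0.0324×(106.4⁴ − 234.1⁴).
T⁴ − T₀⁴ = 1.28164×10⁸ − 3.00335×10⁹ = -2.87519×10⁹ K⁴, so P_net = -0.650 W — negative, meaning a net gain of 0.650 W.

Net gain ≈ 0.650 W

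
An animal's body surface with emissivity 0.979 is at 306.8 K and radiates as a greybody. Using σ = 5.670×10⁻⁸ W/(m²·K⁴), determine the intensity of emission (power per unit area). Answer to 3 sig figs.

Stefan–Boltzmann: I = εσT⁴ = 0.979 × 5.670×10⁻⁸ × (306.8)⁴ = 492 W/m².

I ≈ 492 W/m²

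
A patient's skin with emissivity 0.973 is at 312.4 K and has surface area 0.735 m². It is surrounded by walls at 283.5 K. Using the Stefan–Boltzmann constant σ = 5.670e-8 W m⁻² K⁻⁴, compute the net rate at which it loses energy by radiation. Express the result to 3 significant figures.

Area A = 0.735 m².
Net radiated power P_net = εσA(T⁴ − T₀⁴) = 0.973×5.670×10⁻⁸×0.735×(312.4⁴ − 283.5⁴).
T⁴ − T₀⁴ = 9.52454×10⁹ − 6.45970×10⁹ = 3.06484×10⁹ K⁴, so P_net = 124 W.

Net loss ≈ 124 W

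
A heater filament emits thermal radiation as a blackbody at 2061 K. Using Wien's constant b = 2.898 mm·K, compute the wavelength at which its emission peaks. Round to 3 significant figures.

Wien's displacement law: λ_max = b/T = (2.898×10⁻³ m·K)/(2061 K) = 1.406×10⁻⁶ m.
That is 1.41 μm, in the infrared range.

λ_max ≈ 1.41 μm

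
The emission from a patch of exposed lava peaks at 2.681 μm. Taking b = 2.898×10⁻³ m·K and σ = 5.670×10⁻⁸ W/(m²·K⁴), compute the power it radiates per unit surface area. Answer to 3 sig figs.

Wien's law: T = b/λ_max = 2.898×10⁻³/2.681×10⁻⁶ = 1080.94 K.
Then I = σT⁴ = 5.670×10⁻⁸×(1080.94)⁴ = 7.74×10⁴ W/m².

I ≈ 7.74×10⁴ W/m²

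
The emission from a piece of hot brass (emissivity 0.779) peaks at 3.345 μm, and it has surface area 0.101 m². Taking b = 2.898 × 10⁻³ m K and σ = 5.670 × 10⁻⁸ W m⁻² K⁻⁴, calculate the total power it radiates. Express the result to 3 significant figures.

Wien's law: T = b/λ_max = 2.898×10⁻³/3.345×10⁻⁶ = 866.368 K.
Area A = 0.101 m².
Then P = εσAT⁴ = 0.779×5.670×10⁻⁸×0.101×(866.368)⁴ = 2.51×10³ W.

P ≈ 2.51×10³ W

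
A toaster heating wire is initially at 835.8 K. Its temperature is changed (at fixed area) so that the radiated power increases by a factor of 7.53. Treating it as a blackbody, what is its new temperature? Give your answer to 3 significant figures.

T₂ ≈ 1.38×10³ K

P ∝ T⁴, so T₂/T₁ = (P₂/P₁)^(1/4) = (7.53)^(1/4) = 1.65653.
T₂ = 835.8 × 1.65653 = 1.38×10³ K.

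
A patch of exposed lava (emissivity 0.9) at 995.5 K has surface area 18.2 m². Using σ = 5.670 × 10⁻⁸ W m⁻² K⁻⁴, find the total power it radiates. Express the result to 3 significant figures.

Area A = 18.2 m².
P = εσAT⁴ = 0.9 × 5.670×10⁻⁸ × 18.2 × (995.5)⁴ = 9.12×10⁵ W.

P ≈ 9.12×10⁵ W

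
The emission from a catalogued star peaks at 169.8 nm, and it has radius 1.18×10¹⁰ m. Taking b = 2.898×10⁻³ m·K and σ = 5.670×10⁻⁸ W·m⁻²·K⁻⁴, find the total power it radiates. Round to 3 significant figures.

P ≈ 8.42×10³⁰ W

Wien's law: T = b/λ_max = 2.898×10⁻³/1.698×10⁻⁷ = 17067.1 K.
Surface area A = 4πR² = 4π(1.18×10¹⁰ m)² = 1.74974×10²¹ m².
Then P = σAT⁴ = 5.670×10⁻⁸×1.74974×10²¹×(17067.1)⁴ = 8.42×10³⁰ W.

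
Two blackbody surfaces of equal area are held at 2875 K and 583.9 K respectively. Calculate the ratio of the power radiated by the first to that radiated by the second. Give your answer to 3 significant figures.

With equal areas, P₁/P₂ = (T₁/T₂)⁴ = (2875/583.9)⁴ = 588.

P₁/P₂ ≈ 588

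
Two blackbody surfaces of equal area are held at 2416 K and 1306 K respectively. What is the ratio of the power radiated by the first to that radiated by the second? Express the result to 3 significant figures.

P₁/P₂ ≈ 11.7

With equal areas, P₁/P₂ = (T₁/T₂)⁴ = (2416/1306)⁴ = 11.7.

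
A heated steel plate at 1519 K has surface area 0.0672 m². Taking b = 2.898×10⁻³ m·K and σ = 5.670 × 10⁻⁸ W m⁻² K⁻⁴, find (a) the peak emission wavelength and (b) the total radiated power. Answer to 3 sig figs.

λ_max ≈ 1.91×10³ nm; P ≈ 2.03×10⁴ W

(a) λ_max = b/T = 2.898×10⁻³/1519 = 1.908×10⁻⁶ m = 1.91×10³ nm.
Area A = 0.0672 m².
(b) P = σAT⁴ = 5.670×10⁻⁸×0.0672×(1519)⁴ = 2.03×10⁴ W.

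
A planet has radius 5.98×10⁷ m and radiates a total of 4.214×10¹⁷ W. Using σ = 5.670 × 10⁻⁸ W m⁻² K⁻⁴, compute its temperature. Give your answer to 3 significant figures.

T ≈ 113 K

Surface area A = 4πR² = 4π(5.98×10⁷ m)² = 4.49378×10¹⁶ m².
P = σAT⁴ ⇒ T = (P/(σA))^(1/4) = (4.214×10¹⁷/(5.670×10⁻⁸×4.49378×10¹⁶))^(1/4) = 113 K.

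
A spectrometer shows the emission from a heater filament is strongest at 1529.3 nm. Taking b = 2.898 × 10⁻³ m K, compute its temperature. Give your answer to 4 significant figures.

Wien's law gives T = b/λ_max = (2.898×10⁻³ m·K)/(1.5293×10⁻⁶ m) = 1895 K.

T ≈ 1895 K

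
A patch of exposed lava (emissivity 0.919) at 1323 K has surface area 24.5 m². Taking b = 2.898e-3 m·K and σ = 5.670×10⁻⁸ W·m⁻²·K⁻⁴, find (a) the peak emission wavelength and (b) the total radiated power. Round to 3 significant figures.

λ_max ≈ 2.19×10³ nm; P ≈ 3.91×10⁶ W

(a) λ_max = b/T = 2.898×10⁻³/1323 = 2.190×10⁻⁶ m = 2.19×10³ nm.
Area A = 24.5 m².
(b) P = εσAT⁴ = 0.919×5.670×10⁻⁸×24.5×(1323)⁴ = 3.91×10⁶ W.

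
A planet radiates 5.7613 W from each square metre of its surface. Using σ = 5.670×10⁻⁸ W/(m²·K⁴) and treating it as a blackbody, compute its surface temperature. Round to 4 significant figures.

I = σT⁴, so T = (I/σ)^(1/4) = (5.7613/(5.670×10⁻⁸))^(1/4) = 100.4 K.

T ≈ 100.4 K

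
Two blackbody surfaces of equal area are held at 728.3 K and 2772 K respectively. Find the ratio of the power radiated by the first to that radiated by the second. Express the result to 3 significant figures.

P₁/P₂ ≈ 4.77×10⁻³

With equal areas, P₁/P₂ = (T₁/T₂)⁴ = (728.3/2772)⁴ = 4.77×10⁻³.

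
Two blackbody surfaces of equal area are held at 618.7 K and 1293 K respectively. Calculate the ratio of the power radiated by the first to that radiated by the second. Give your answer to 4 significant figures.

P₁/P₂ ≈ 0.05242

With equal areas, P₁/P₂ = (T₁/T₂)⁴ = (618.7/1293)⁴ = 0.05242.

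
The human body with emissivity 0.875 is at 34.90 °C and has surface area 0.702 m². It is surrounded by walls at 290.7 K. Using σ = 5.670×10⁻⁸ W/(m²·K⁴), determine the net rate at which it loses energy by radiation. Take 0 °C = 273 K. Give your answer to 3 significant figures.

T = 34.90 °C + 273 = 307.90 K.
Area A = 0.702 m².
Net radiated power P_net = εσA(T⁴ − T₀⁴) = 0.875×5.670×10⁻⁸×0.702×(307.90⁴ − 290.7⁴).
T⁴ − T₀⁴ = 8.98750×10⁹ − 7.14135×10⁹ = 1.84615×10⁹ K⁴, so P_net = 64.3 W.

Net loss ≈ 64.3 W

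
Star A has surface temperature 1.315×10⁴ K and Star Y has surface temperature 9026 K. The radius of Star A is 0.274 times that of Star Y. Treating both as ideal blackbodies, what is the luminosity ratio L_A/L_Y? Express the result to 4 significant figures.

L ∝ R²T⁴, so L_A/L_Y = (R_A/R_Y)²(T_A/T_Y)⁴ = (0.274)² × (1.315×10⁴/9026)⁴ = 0.075076 × 4.50528 = 0.3382.

L_A/L_Y ≈ 0.3382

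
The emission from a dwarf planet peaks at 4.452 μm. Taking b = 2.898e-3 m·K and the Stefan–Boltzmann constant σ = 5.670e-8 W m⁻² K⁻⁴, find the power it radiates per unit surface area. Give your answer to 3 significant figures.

Wien's law: T = b/λ_max = 2.898×10⁻³/4.452×10⁻⁶ = 650.943 K.
Then I = σT⁴ = 5.670×10⁻⁸×(650.943)⁴ = 1.02×10⁴ W/m².

I ≈ 1.02×10⁴ W/m²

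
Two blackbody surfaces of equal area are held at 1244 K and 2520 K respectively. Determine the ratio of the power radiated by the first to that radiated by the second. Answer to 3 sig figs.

P₁/P₂ ≈ 0.0594

With equal areas, P₁/P₂ = (T₁/T₂)⁴ = (1244/2520)⁴ = 0.0594.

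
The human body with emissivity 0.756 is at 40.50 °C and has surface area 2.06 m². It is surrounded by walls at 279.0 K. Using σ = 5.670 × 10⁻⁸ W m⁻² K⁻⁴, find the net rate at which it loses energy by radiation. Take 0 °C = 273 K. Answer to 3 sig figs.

Net loss ≈ 318 W

T = 40.50 °C + 273 = 313.50 K.
Area A = 2.06 m².
Net radiated power P_net = εσA(T⁴ − T₀⁴) = 0.756×5.670×10⁻⁸×2.06×(313.50⁴ − 279.0⁴).
T⁴ − T₀⁴ = 9.65940×10⁹ − 6.05922×10⁹ = 3.60018×10⁹ K⁴, so P_net = 318 W.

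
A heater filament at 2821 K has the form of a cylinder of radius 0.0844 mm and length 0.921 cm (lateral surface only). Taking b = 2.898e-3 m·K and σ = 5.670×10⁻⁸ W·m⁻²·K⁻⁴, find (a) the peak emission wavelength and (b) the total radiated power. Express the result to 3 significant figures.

λ_max ≈ 1.03 μm; P ≈ 17.5 W

(a) λ_max = b/T = 2.898×10⁻³/2821 = 1.027×10⁻⁶ m = 1.03 μm.
Lateral area A = 2πrL = 2π×8.44×10⁻⁵×9.21×10⁻³ = 4.88407×10⁻⁶ m².
(b) P = σAT⁴ = 5.670×10⁻⁸×4.88407×10⁻⁶×(2821)⁴ = 17.5 W.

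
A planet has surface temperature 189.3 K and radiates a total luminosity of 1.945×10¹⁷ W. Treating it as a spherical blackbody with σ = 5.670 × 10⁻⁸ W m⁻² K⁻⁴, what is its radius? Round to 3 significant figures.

L = 4πR²σT⁴ ⇒ R = √(L/(4πσT⁴)).
σT⁴ = 72.8091 W/m², so R = √(1.945×10¹⁷/(4π×72.8091)) = 1.46×10⁷ m.

R ≈ 1.46×10⁷ m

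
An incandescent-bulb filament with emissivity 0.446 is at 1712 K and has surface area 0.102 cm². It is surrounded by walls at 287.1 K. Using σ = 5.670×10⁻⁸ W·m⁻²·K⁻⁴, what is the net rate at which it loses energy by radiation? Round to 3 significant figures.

Area A = 0.102 cm² = 1.02×10⁻⁵ m².
Net radiated power P_net = εσA(T⁴ − T₀⁴) = 0.446×5.670×10⁻⁸×1.02×10⁻⁵×(1712⁴ − 287.1⁴).
T⁴ − T₀⁴ = 8.59043×10¹² − 6.79411×10⁹ = 8.58364×10¹² K⁴, so P_net = 2.21 W.

Net loss ≈ 2.21 W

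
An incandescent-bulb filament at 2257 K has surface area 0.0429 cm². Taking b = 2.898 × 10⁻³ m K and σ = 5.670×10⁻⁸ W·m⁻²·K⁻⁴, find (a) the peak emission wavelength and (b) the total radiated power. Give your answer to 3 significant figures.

(a) λ_max = b/T = 2.898×10⁻³/2257 = 1.284×10⁻⁶ m = 1.28 μm.
Area A = 0.0429 cm² = 4.29×10⁻⁶ m².
(b) P = σAT⁴ = 5.670×10⁻⁸×4.29×10⁻⁶×(2257)⁴ = 6.31 W.

λ_max ≈ 1.28 μm; P ≈ 6.31 W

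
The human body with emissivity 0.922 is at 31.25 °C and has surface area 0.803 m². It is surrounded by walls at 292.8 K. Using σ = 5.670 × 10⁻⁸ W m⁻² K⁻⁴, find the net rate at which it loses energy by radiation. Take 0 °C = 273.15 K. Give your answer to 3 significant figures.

T = 31.25 °C + 273.15 = 304.40 K.
Area A = 0.803 m².
Net radiated power P_net = εσA(T⁴ − T₀⁴) = 0.922×5.670×10⁻⁸×0.803×(304.40⁴ − 292.8⁴).
T⁴ − T₀⁴ = 8.58576×10⁹ − 7.34995×10⁹ = 1.23581×10⁹ K⁴, so P_net = 51.9 W.

Net loss ≈ 51.9 W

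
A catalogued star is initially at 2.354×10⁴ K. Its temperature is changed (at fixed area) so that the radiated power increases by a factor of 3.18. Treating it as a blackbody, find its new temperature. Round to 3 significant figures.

P ∝ T⁴, so T₂/T₁ = (P₂/P₁)^(1/4) = (3.18)^(1/4) = 1.33539.
T₂ = 2.354×10⁴ × 1.33539 = 3.14×10⁴ K.

T₂ ≈ 3.14×10⁴ K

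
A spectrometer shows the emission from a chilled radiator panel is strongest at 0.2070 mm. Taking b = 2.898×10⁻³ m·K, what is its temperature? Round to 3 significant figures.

Wien's law gives T = b/λ_max = (2.898×10⁻³ m·K)/(2.070×10⁻⁴ m) = 14.0 K.

T ≈ 14.0 K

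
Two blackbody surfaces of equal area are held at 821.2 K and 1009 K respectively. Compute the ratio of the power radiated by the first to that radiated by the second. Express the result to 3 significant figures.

P₁/P₂ ≈ 0.439

With equal areas, P₁/P₂ = (T₁/T₂)⁴ = (821.2/1009)⁴ = 0.439.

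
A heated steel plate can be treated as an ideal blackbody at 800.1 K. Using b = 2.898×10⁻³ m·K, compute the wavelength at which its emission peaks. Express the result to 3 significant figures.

λ_max ≈ 3.62 μm

Wien's displacement law: λ_max = b/T = (2.898×10⁻³ m·K)/(800.1 K) = 3.622×10⁻⁶ m.
That is 3.62 μm, in the infrared range.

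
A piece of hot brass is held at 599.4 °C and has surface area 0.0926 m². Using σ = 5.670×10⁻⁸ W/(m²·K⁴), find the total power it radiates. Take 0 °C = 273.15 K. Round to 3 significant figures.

T = 599.4 °C + 273.15 = 872.55 K.
Area A = 0.0926 m².
P = σAT⁴ = 5.670×10⁻⁸ × 0.0926 × (872.55)⁴ = 3.04×10³ W.

P ≈ 3.04×10³ W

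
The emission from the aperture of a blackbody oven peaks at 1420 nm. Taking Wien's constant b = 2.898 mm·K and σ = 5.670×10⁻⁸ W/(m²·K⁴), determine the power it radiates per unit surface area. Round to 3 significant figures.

I ≈ 9.84×10⁵ W/m²

Wien's law: T = b/λ_max = 2.898×10⁻³/1.420×10⁻⁶ = 2040.85 K.
Then I = σT⁴ = 5.670×10⁻⁸×(2040.85)⁴ = 9.84×10⁵ W/m².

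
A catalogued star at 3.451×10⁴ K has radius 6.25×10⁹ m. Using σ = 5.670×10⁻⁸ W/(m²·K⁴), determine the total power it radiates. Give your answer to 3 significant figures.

P ≈ 3.95×10³¹ W

Surface area A = 4πR² = 4π(6.25×10⁹ m)² = 4.90874×10²⁰ m².
P = σAT⁴ = 5.670×10⁻⁸ × 4.90874×10²⁰ × (3.451×10⁴)⁴ = 3.95×10³¹ W.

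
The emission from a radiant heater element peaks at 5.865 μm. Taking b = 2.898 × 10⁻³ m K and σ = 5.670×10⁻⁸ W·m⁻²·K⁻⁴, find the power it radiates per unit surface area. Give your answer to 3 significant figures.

I ≈ 3.38×10³ W/m²

Wien's law: T = b/λ_max = 2.898×10⁻³/5.865×10⁻⁶ = 494.118 K.
Then I = σT⁴ = 5.670×10⁻⁸×(494.118)⁴ = 3.38×10³ W/m².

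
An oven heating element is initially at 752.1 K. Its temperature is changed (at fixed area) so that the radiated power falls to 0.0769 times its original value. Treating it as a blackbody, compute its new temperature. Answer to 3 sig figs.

P ∝ T⁴, so T₂/T₁ = (P₂/P₁)^(1/4) = (0.0769)^(1/4) = 0.526601.
T₂ = 752.1 × 0.526601 = 396 K.

T₂ ≈ 396 K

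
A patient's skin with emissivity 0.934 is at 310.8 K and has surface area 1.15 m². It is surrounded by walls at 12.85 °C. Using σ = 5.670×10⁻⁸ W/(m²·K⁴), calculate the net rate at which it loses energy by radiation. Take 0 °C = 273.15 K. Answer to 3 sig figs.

Surroundings: T = 12.85 °C + 273.15 = 286.00 K.
Area A = 1.15 m².
Net radiated power P_net = εσA(T⁴ − T₀⁴) = 0.934×5.670×10⁻⁸×1.15×(310.8⁴ − 286.00⁴).
T⁴ − T₀⁴ = 9.33091×10⁹ − 6.69059×10⁹ = 2.64032×10⁹ K⁴, so P_net = 161 W.

Net loss ≈ 161 W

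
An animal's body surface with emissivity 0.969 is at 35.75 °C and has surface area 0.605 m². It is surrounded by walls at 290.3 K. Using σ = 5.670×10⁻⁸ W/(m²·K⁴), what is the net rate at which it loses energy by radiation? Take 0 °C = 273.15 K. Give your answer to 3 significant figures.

T = 35.75 °C + 273.15 = 308.90 K.
Area A = 0.605 m².
Net radiated power P_net = εσA(T⁴ − T₀⁴) = 0.969×5.670×10⁻⁸×0.605×(308.90⁴ − 290.3⁴).
T⁴ − T₀⁴ = 9.10483×10⁹ − 7.10212×10⁹ = 2.00271×10⁹ K⁴, so P_net = 66.6 W.

Net loss ≈ 66.6 W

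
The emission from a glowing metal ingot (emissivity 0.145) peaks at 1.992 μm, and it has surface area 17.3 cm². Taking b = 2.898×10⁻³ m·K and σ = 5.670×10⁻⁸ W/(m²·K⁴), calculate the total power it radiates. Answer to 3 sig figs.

Wien's law: T = b/λ_max = 2.898×10⁻³/1.992×10⁻⁶ = 1454.82 K.
Area A = 17.3 cm² = 1.73×10⁻³ m².
Then P = εσAT⁴ = 0.145×5.670×10⁻⁸×1.73×10⁻³×(1454.82)⁴ = 63.7 W.

P ≈ 63.7 W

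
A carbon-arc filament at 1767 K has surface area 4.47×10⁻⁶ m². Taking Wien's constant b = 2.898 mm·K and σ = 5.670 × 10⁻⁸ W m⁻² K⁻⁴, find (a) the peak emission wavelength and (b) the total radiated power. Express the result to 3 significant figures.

(a) λ_max = b/T = 2.898×10⁻³/1767 = 1.640×10⁻⁶ m = 1.64×10³ nm.
Area A = 4.47×10⁻⁶ m².
(b) P = σAT⁴ = 5.670×10⁻⁸×4.47×10⁻⁶×(1767)⁴ = 2.47 W.

λ_max ≈ 1.64×10³ nm; P ≈ 2.47 W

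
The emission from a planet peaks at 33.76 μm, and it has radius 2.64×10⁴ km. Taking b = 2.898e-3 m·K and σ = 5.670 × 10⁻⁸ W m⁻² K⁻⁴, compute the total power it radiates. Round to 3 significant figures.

Wien's law: T = b/λ_max = 2.898×10⁻³/3.376×10⁻⁵ = 85.8412 K.
Surface area A = 4πR² = 4π(2.64×10⁷ m)² = 8.75826×10¹⁵ m².
Then P = σAT⁴ = 5.670×10⁻⁸×8.75826×10¹⁵×(85.8412)⁴ = 2.70×10¹⁶ W.

P ≈ 2.70×10¹⁶ W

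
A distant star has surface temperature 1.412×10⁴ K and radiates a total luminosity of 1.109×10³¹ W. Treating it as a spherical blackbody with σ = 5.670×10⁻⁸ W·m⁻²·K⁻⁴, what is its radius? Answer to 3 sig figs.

R ≈ 1.98×10¹⁰ m

L = 4πR²σT⁴ ⇒ R = √(L/(4πσT⁴)).
σT⁴ = 2.25383×10⁹ W/m², so R = √(1.109×10³¹/(4π×2.25383×10⁹)) = 1.98×10¹⁰ m.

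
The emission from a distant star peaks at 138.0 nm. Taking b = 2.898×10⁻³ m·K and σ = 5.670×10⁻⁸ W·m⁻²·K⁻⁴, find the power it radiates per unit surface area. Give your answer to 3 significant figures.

I ≈ 1.10×10¹⁰ W/m²

Wien's law: T = b/λ_max = 2.898×10⁻³/1.380×10⁻⁷ = 21000.0 K.
Then I = σT⁴ = 5.670×10⁻⁸×(21000.0)⁴ = 1.10×10¹⁰ W/m².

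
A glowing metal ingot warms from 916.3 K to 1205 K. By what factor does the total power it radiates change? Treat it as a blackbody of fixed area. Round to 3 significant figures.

P ∝ T⁴, so P₂/P₁ = (T₂/T₁)⁴ = (1205/916.3)⁴ = (1.31507)⁴ = 2.99.

P₂/P₁ ≈ 2.99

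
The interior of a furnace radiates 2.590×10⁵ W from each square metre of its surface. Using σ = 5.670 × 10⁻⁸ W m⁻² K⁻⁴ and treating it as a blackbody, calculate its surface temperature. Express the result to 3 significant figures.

I = σT⁴, so T = (I/σ)^(1/4) = (2.590×10⁵/(5.670×10⁻⁸))^(1/4) = 1.46×10³ K.

T ≈ 1.46×10³ K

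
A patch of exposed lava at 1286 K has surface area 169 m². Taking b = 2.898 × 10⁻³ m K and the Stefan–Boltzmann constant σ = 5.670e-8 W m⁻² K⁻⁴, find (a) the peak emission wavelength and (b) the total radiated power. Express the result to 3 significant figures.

λ_max ≈ 2.25 μm; P ≈ 2.62×10⁷ W

(a) λ_max = b/T = 2.898×10⁻³/1286 = 2.253×10⁻⁶ m = 2.25 μm.
Area A = 169 m².
(b) P = σAT⁴ = 5.670×10⁻⁸×169×(1286)⁴ = 2.62×10⁷ W.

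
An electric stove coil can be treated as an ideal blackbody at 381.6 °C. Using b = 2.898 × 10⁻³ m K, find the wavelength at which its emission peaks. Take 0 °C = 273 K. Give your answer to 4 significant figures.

T = 381.6 °C + 273 = 654.6 K.
Wien's displacement law: λ_max = b/T = (2.898×10⁻³ m·K)/(654.6 K) = 4.4271×10⁻⁶ m.
That is 4.427 μm, in the infrared range.

λ_max ≈ 4.427 μm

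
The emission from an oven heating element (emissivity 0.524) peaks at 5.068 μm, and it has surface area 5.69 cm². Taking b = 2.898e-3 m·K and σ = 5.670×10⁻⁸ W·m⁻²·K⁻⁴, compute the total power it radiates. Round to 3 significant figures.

P ≈ 1.81 W

Wien's law: T = b/λ_max = 2.898×10⁻³/5.068×10⁻⁶ = 571.823 K.
Area A = 5.69 cm² = 5.69×10⁻⁴ m².
Then P = εσAT⁴ = 0.524×5.670×10⁻⁸×5.69×10⁻⁴×(571.823)⁴ = 1.81 W.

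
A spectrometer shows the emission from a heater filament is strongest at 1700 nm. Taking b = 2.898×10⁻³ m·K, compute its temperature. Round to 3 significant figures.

Wien's law gives T = b/λ_max = (2.898×10⁻³ m·K)/(1.700×10⁻⁶ m) = 1.70×10³ K.

T ≈ 1.70×10³ K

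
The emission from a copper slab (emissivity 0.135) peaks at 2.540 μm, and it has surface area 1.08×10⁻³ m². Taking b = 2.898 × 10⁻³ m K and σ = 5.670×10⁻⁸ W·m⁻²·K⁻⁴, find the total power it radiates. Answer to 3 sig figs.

P ≈ 14.0 W

Wien's law: T = b/λ_max = 2.898×10⁻³/2.540×10⁻⁶ = 1140.94 K.
Area A = 1.08×10⁻³ m².
Then P = εσAT⁴ = 0.135×5.670×10⁻⁸×1.08×10⁻³×(1140.94)⁴ = 14.0 W.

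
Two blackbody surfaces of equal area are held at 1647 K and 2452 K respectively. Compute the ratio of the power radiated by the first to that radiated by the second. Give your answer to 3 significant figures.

P₁/P₂ ≈ 0.204

With equal areas, P₁/P₂ = (T₁/T₂)⁴ = (1647/2452)⁴ = 0.204.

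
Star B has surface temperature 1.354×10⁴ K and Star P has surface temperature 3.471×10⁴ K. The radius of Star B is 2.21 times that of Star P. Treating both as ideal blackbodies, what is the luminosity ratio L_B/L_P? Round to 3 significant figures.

L_B/L_P ≈ 0.113

L ∝ R²T⁴, so L_B/L_P = (R_B/R_P)²(T_B/T_P)⁴ = (2.21)² × (1.354×10⁴/3.471×10⁴)⁴ = 4.8841 × 0.0231556 = 0.113.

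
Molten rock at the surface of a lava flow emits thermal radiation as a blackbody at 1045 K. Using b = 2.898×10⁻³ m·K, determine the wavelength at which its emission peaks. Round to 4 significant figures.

λ_max ≈ 2773 nm

Wien's displacement law: λ_max = b/T = (2.898×10⁻³ m·K)/(1045 K) = 2.7732×10⁻⁶ m.
That is 2773 nm, in the infrared range.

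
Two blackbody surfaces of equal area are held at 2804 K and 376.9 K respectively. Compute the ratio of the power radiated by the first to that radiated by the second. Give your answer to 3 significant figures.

With equal areas, P₁/P₂ = (T₁/T₂)⁴ = (2804/376.9)⁴ = 3.06×10³.

P₁/P₂ ≈ 3.06×10³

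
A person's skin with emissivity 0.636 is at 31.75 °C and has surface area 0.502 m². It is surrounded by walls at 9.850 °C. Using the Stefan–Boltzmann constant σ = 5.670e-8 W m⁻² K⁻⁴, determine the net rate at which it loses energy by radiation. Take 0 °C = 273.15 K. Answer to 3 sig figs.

T = 31.75 °C + 273.15 = 304.90 K.
Surroundings: T = 9.850 °C + 273.15 = 283.000 K.
Area A = 0.502 m².
Net radiated power P_net = εσA(T⁴ − T₀⁴) = 0.636×5.670×10⁻⁸×0.502×(304.90⁴ − 283.000⁴).
T⁴ − T₀⁴ = 8.64231×10⁹ − 6.41425×10⁹ = 2.22806×10⁹ K⁴, so P_net = 40.3 W.

Net loss ≈ 40.3 W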